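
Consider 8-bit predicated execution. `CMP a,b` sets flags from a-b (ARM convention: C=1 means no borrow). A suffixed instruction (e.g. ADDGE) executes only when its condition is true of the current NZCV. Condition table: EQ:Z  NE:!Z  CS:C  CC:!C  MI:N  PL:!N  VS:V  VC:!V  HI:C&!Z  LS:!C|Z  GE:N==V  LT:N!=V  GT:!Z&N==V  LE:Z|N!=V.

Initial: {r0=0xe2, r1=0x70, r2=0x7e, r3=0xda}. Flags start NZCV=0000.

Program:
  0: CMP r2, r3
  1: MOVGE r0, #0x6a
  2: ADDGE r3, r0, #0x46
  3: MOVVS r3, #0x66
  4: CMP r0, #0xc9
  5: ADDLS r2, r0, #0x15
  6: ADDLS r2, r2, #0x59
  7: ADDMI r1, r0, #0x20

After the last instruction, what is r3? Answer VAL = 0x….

[0] flags=1001 → (cmp)
[1] flags=1001 GE?T → r0=0x6a
[2] flags=1001 GE?T → r3=0xb0
[3] flags=1001 VS?T → r3=0x66
[4] flags=1001 → (cmp)
[5] flags=1001 LS?T → r2=0x7f
[6] flags=1001 LS?T → r2=0xd8
[7] flags=1001 MI?T → r1=0x8a

VAL = 0x66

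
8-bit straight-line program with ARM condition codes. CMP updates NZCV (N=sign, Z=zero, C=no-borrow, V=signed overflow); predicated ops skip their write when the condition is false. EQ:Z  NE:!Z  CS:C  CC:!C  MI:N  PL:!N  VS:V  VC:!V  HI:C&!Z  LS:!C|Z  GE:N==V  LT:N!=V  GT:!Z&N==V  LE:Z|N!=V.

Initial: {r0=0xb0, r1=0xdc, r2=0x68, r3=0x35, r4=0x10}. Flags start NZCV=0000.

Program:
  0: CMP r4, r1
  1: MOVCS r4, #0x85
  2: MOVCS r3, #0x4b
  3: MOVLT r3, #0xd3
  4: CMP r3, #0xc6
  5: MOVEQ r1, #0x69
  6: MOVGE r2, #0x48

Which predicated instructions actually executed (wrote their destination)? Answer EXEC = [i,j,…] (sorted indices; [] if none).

0: ✓ CMP  NZCV=0000
1: · MOVCS
2: · MOVCS
3: · MOVLT
4: ✓ CMP  NZCV=0000
5: · MOVEQ
6: ✓ MOVGE  r2←0x48

EXEC = [6]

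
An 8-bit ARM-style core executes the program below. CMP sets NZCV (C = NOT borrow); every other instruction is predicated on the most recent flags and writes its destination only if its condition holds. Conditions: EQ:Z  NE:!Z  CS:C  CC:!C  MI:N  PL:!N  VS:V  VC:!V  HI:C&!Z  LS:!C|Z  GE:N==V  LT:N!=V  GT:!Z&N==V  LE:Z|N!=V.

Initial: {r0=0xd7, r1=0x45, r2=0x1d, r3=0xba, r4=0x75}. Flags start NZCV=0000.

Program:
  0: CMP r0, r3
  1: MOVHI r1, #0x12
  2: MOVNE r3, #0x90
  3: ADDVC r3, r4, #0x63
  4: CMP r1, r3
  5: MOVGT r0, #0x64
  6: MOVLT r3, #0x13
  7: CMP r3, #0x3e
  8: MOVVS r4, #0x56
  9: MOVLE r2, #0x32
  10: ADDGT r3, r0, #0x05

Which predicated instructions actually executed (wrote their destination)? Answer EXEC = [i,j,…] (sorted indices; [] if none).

0: ✓ CMP  NZCV=0010
1: ✓ MOVHI  r1←0x12
2: ✓ MOVNE  r3←0x90
3: ✓ ADDVC  r3←0xd8
4: ✓ CMP  NZCV=0000
5: ✓ MOVGT  r0←0x64
6: · MOVLT
7: ✓ CMP  NZCV=1010
8: · MOVVS
9: ✓ MOVLE  r2←0x32
10: · ADDGT

EXEC = [1,2,3,5,9]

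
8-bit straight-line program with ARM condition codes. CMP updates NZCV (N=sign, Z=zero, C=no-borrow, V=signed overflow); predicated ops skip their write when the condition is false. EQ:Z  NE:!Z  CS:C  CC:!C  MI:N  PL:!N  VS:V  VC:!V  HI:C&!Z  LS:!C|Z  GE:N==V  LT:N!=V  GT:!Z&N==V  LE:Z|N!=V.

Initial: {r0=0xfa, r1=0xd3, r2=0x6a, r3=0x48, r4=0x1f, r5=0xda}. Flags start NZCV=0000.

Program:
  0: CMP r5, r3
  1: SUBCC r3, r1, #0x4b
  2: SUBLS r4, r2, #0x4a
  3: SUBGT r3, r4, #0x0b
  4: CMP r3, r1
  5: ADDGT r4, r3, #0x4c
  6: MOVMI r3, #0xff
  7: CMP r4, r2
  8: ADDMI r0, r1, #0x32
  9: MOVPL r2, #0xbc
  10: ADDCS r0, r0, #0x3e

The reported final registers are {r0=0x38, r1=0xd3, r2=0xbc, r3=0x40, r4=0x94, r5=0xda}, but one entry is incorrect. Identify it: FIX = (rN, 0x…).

FIX = (r3, 0x48)

0: ✓ CMP  NZCV=1010
1: · SUBCC
2: · SUBLS
3: · SUBGT
4: ✓ CMP  NZCV=0000
5: ✓ ADDGT  r4←0x94
6: · MOVMI
7: ✓ CMP  NZCV=0011
8: · ADDMI
9: ✓ MOVPL  r2←0xbc
10: ✓ ADDCS  r0←0x38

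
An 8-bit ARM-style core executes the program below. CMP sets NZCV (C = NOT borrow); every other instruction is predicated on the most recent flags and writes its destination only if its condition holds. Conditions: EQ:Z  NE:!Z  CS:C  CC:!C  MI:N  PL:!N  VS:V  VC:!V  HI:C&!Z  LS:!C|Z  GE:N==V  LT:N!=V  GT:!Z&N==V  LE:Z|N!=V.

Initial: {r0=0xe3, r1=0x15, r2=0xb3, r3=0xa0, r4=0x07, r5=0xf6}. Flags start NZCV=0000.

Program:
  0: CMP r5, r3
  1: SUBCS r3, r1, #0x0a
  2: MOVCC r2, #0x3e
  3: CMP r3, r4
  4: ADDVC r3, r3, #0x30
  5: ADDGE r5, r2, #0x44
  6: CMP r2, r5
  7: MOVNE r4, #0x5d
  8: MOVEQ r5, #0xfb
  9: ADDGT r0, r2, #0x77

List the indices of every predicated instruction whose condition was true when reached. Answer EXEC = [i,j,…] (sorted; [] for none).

[0] flags=0010 → (cmp)
[1] flags=0010 CS?T → r3=0x0b
[2] flags=0010 CC?F → skip
[3] flags=0010 → (cmp)
[4] flags=0010 VC?T → r3=0x3b
[5] flags=0010 GE?T → r5=0xf7
[6] flags=1000 → (cmp)
[7] flags=1000 NE?T → r4=0x5d
[8] flags=1000 EQ?F → skip
[9] flags=1000 GT?F → skip

EXEC = [1,4,5,7]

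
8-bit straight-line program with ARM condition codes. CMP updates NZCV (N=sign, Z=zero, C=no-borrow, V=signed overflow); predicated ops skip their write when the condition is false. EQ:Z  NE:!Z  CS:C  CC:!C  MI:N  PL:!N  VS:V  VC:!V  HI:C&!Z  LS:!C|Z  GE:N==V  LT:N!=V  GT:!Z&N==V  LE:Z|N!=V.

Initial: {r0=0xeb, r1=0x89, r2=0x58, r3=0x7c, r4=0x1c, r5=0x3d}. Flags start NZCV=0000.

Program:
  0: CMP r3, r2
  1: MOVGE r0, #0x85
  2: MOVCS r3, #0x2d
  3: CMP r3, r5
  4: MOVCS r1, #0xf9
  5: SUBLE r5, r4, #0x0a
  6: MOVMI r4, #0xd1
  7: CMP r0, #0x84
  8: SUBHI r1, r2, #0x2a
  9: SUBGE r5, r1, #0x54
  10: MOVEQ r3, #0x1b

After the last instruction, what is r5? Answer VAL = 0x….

VAL = 0xda

0: ✓ CMP  NZCV=0010
1: ✓ MOVGE  r0←0x85
2: ✓ MOVCS  r3←0x2d
3: ✓ CMP  NZCV=1000
4: · MOVCS
5: ✓ SUBLE  r5←0x12
6: ✓ MOVMI  r4←0xd1
7: ✓ CMP  NZCV=0010
8: ✓ SUBHI  r1←0x2e
9: ✓ SUBGE  r5←0xda
10: · MOVEQ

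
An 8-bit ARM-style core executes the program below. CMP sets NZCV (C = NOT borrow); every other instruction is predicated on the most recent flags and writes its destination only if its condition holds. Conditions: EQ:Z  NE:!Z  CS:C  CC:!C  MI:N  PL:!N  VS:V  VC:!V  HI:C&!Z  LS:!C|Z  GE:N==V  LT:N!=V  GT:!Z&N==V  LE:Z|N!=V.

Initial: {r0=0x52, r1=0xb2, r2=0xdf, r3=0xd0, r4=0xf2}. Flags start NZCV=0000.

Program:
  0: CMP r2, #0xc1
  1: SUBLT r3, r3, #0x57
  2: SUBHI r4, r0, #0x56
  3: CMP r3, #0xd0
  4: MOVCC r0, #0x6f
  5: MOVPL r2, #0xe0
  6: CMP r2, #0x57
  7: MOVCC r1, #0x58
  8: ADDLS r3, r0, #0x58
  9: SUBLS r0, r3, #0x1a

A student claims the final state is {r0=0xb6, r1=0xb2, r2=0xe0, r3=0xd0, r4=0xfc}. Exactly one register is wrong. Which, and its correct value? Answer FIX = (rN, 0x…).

FIX = (r0, 0x52)

0: ✓ CMP  NZCV=0010
1: · SUBLT
2: ✓ SUBHI  r4←0xfc
3: ✓ CMP  NZCV=0110
4: · MOVCC
5: ✓ MOVPL  r2←0xe0
6: ✓ CMP  NZCV=1010
7: · MOVCC
8: · ADDLS
9: · SUBLS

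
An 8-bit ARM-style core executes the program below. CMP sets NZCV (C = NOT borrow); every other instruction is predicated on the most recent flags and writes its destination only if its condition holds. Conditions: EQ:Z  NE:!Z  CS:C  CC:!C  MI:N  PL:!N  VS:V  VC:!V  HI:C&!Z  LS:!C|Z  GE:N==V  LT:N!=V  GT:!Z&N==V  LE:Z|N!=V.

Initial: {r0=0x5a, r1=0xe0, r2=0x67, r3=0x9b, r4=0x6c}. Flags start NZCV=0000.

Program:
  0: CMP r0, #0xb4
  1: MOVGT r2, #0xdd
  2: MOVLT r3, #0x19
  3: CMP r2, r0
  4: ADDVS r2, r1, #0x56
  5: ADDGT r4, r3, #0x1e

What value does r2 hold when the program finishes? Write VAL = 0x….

[0] flags=1001 → (cmp)
[1] flags=1001 GT?T → r2=0xdd
[2] flags=1001 LT?F → skip
[3] flags=1010 → (cmp)
[4] flags=1010 VS?F → skip
[5] flags=1010 GT?F → skip

VAL = 0xdd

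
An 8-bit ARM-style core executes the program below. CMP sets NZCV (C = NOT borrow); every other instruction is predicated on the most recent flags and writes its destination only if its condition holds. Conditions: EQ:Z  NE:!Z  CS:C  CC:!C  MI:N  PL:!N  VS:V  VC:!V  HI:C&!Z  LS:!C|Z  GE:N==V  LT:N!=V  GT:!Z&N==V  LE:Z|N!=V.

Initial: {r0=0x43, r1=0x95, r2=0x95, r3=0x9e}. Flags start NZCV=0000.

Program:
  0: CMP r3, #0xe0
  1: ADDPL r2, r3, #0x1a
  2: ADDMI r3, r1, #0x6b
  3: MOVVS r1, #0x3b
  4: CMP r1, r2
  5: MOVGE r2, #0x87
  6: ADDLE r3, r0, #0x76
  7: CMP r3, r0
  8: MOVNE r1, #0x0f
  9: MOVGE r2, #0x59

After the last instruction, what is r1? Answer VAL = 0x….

[0] flags=1000 → (cmp)
[1] flags=1000 PL?F → skip
[2] flags=1000 MI?T → r3=0x00
[3] flags=1000 VS?F → skip
[4] flags=0110 → (cmp)
[5] flags=0110 GE?T → r2=0x87
[6] flags=0110 LE?T → r3=0xb9
[7] flags=0011 → (cmp)
[8] flags=0011 NE?T → r1=0x0f
[9] flags=0011 GE?F → skip

VAL = 0x0f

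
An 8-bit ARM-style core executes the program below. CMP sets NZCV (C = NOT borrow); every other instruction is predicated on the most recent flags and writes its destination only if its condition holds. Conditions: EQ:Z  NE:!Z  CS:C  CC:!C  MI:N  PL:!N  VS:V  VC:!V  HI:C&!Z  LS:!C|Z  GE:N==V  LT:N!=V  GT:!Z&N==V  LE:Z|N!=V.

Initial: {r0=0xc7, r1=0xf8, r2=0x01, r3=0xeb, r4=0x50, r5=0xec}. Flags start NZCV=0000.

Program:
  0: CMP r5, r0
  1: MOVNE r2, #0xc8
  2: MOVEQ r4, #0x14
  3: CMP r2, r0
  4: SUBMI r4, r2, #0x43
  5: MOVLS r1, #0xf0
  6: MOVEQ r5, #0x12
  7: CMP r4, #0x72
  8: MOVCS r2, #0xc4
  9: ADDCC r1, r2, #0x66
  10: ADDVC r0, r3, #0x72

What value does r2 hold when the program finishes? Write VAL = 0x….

VAL = 0xc8

[0] flags=0010 → (cmp)
[1] flags=0010 NE?T → r2=0xc8
[2] flags=0010 EQ?F → skip
[3] flags=0010 → (cmp)
[4] flags=0010 MI?F → skip
[5] flags=0010 LS?F → skip
[6] flags=0010 EQ?F → skip
[7] flags=1000 → (cmp)
[8] flags=1000 CS?F → skip
[9] flags=1000 CC?T → r1=0x2e
[10] flags=1000 VC?T → r0=0x5d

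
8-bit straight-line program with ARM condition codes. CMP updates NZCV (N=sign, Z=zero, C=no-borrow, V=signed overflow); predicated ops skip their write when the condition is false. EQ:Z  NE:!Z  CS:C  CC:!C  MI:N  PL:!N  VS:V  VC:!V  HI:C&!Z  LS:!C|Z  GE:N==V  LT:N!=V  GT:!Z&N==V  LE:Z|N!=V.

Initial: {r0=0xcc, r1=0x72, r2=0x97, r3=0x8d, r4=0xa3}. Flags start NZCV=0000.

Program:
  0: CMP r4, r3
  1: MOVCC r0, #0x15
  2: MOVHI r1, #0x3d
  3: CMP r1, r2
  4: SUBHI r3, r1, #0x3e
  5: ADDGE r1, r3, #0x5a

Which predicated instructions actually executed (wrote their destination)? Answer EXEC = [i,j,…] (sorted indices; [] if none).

EXEC = [2,5]

0: ✓ CMP  NZCV=0010
1: · MOVCC
2: ✓ MOVHI  r1←0x3d
3: ✓ CMP  NZCV=1001
4: · SUBHI
5: ✓ ADDGE  r1←0xe7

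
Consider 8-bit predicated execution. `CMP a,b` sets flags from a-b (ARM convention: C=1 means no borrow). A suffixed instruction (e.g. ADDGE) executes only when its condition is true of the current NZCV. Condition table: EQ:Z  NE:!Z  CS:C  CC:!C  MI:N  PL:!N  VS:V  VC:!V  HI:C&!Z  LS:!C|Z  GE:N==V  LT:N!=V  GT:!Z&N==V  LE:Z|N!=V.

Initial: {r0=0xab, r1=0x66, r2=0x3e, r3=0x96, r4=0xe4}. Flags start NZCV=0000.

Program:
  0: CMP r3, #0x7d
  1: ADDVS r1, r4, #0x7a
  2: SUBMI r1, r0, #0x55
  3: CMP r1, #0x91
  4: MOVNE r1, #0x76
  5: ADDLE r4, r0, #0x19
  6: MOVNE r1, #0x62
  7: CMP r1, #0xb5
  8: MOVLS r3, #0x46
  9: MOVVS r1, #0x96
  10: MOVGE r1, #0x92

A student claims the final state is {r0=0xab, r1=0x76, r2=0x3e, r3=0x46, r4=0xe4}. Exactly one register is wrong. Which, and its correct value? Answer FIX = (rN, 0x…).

FIX = (r1, 0x92)

[0] flags=0011 → (cmp)
[1] flags=0011 VS?T → r1=0x5e
[2] flags=0011 MI?F → skip
[3] flags=1001 → (cmp)
[4] flags=1001 NE?T → r1=0x76
[5] flags=1001 LE?F → skip
[6] flags=1001 NE?T → r1=0x62
[7] flags=1001 → (cmp)
[8] flags=1001 LS?T → r3=0x46
[9] flags=1001 VS?T → r1=0x96
[10] flags=1001 GE?T → r1=0x92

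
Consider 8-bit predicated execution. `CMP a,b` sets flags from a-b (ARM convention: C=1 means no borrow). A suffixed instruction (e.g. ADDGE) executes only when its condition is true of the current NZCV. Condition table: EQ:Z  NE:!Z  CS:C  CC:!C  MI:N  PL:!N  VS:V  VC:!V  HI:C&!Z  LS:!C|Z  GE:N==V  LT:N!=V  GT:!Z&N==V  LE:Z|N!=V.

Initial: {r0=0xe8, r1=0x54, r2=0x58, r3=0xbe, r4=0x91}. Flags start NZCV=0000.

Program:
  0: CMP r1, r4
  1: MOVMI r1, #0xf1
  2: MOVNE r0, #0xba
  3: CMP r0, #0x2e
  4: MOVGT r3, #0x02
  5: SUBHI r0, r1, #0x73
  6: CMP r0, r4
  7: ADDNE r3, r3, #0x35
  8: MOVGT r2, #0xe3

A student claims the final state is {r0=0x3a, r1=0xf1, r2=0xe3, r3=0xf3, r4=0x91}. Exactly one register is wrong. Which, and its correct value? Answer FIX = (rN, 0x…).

FIX = (r0, 0x7e)

[0] flags=1001 → (cmp)
[1] flags=1001 MI?T → r1=0xf1
[2] flags=1001 NE?T → r0=0xba
[3] flags=1010 → (cmp)
[4] flags=1010 GT?F → skip
[5] flags=1010 HI?T → r0=0x7e
[6] flags=1001 → (cmp)
[7] flags=1001 NE?T → r3=0xf3
[8] flags=1001 GT?T → r2=0xe3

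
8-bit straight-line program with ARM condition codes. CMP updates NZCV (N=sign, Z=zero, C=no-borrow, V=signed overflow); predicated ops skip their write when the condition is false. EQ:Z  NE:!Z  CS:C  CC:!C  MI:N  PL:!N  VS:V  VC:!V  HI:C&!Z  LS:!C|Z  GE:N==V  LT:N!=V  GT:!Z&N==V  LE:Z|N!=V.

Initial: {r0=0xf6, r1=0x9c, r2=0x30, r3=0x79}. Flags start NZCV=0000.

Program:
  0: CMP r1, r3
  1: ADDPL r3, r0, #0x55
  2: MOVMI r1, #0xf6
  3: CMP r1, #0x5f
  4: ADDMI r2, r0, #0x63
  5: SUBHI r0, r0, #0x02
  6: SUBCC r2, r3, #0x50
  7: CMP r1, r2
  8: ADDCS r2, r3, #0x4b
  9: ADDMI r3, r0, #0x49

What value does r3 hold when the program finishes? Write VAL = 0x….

0: ✓ CMP  NZCV=0011
1: ✓ ADDPL  r3←0x4b
2: · MOVMI
3: ✓ CMP  NZCV=0011
4: · ADDMI
5: ✓ SUBHI  r0←0xf4
6: · SUBCC
7: ✓ CMP  NZCV=0011
8: ✓ ADDCS  r2←0x96
9: · ADDMI

VAL = 0x4b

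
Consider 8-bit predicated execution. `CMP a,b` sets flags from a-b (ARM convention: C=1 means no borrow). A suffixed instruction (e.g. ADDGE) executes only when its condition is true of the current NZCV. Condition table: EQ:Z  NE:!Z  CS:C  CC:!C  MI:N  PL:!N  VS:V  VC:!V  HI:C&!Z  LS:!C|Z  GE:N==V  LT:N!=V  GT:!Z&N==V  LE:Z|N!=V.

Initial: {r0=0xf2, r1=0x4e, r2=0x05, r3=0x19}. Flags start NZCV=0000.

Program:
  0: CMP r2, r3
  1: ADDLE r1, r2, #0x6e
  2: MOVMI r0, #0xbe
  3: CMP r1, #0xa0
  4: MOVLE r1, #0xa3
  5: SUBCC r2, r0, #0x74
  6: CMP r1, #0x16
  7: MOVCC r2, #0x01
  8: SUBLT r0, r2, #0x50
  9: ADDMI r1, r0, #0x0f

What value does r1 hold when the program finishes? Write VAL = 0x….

VAL = 0x73

0: ✓ CMP  NZCV=1000
1: ✓ ADDLE  r1←0x73
2: ✓ MOVMI  r0←0xbe
3: ✓ CMP  NZCV=1001
4: · MOVLE
5: ✓ SUBCC  r2←0x4a
6: ✓ CMP  NZCV=0010
7: · MOVCC
8: · SUBLT
9: · ADDMI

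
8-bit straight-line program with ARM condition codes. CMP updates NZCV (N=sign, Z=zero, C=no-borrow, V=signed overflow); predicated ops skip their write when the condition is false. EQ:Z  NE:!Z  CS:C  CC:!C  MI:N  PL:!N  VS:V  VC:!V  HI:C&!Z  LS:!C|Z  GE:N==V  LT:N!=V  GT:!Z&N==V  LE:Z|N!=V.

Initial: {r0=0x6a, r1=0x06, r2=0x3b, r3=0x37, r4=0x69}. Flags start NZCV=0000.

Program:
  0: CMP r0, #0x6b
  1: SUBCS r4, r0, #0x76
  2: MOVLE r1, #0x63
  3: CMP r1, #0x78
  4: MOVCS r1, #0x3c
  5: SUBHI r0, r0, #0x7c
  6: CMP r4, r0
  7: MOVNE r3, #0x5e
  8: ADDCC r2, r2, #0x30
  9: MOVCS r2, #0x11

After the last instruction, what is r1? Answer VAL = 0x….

[0] flags=1000 → (cmp)
[1] flags=1000 CS?F → skip
[2] flags=1000 LE?T → r1=0x63
[3] flags=1000 → (cmp)
[4] flags=1000 CS?F → skip
[5] flags=1000 HI?F → skip
[6] flags=1000 → (cmp)
[7] flags=1000 NE?T → r3=0x5e
[8] flags=1000 CC?T → r2=0x6b
[9] flags=1000 CS?F → skip

VAL = 0x63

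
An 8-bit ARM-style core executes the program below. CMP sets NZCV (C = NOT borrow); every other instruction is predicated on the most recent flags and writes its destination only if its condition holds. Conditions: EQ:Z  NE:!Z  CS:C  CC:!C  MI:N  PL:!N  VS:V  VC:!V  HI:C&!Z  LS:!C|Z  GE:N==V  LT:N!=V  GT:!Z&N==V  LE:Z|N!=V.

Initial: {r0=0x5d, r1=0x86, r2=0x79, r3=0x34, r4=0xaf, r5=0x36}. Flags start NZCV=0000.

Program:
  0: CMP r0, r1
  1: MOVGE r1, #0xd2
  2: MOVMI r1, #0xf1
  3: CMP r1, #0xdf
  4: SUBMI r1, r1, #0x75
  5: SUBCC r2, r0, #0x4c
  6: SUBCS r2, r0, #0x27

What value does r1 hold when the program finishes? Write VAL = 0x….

VAL = 0xf1

0: ✓ CMP  NZCV=1001
1: ✓ MOVGE  r1←0xd2
2: ✓ MOVMI  r1←0xf1
3: ✓ CMP  NZCV=0010
4: · SUBMI
5: · SUBCC
6: ✓ SUBCS  r2←0x36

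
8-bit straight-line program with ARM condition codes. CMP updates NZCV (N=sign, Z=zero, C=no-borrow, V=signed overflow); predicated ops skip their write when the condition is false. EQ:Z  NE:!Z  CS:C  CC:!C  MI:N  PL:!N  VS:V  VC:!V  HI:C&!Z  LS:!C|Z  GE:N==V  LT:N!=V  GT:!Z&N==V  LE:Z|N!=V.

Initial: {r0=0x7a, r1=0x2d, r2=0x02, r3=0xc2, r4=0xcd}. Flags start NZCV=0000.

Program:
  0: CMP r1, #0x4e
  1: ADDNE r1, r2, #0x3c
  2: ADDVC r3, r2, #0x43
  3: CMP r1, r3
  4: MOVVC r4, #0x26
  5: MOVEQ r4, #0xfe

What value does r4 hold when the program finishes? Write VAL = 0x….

VAL = 0x26

0: ✓ CMP  NZCV=1000
1: ✓ ADDNE  r1←0x3e
2: ✓ ADDVC  r3←0x45
3: ✓ CMP  NZCV=1000
4: ✓ MOVVC  r4←0x26
5: · MOVEQ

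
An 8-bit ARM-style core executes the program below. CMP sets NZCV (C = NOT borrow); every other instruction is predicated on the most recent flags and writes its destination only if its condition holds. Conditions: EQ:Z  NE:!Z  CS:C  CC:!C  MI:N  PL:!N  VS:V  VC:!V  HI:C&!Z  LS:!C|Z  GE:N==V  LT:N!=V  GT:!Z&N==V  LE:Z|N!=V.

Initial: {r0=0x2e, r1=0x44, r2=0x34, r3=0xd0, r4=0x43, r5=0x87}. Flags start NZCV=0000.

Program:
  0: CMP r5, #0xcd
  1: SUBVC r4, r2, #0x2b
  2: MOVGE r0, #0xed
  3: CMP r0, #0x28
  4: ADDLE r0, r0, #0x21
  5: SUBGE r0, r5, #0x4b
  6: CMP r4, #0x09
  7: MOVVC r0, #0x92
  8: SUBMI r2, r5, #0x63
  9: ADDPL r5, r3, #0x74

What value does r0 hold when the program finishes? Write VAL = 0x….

0: ✓ CMP  NZCV=1000
1: ✓ SUBVC  r4←0x09
2: · MOVGE
3: ✓ CMP  NZCV=0010
4: · ADDLE
5: ✓ SUBGE  r0←0x3c
6: ✓ CMP  NZCV=0110
7: ✓ MOVVC  r0←0x92
8: · SUBMI
9: ✓ ADDPL  r5←0x44

VAL = 0x92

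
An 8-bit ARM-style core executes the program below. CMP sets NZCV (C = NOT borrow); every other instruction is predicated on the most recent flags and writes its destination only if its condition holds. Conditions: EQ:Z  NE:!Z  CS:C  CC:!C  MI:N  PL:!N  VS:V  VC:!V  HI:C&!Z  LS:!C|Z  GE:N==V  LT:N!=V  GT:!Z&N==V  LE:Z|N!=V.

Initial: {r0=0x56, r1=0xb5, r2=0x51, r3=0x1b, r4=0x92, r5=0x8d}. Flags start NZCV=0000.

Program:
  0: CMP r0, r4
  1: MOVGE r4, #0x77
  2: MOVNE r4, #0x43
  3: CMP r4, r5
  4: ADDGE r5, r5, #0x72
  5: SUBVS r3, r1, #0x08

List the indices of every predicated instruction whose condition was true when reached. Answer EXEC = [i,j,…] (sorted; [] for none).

[0] flags=1001 → (cmp)
[1] flags=1001 GE?T → r4=0x77
[2] flags=1001 NE?T → r4=0x43
[3] flags=1001 → (cmp)
[4] flags=1001 GE?T → r5=0xff
[5] flags=1001 VS?T → r3=0xad

EXEC = [1,2,4,5]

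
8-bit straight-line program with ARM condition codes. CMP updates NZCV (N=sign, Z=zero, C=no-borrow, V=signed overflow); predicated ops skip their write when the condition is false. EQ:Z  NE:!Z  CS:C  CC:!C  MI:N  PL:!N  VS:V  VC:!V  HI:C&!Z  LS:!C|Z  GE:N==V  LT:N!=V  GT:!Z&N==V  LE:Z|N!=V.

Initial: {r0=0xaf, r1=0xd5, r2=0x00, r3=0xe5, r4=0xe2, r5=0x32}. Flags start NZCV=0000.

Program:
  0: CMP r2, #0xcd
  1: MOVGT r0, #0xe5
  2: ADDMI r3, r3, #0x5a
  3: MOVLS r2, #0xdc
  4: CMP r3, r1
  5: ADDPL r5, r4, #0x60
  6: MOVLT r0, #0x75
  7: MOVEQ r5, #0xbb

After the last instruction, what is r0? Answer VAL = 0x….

VAL = 0xe5

[0] flags=0000 → (cmp)
[1] flags=0000 GT?T → r0=0xe5
[2] flags=0000 MI?F → skip
[3] flags=0000 LS?T → r2=0xdc
[4] flags=0010 → (cmp)
[5] flags=0010 PL?T → r5=0x42
[6] flags=0010 LT?F → skip
[7] flags=0010 EQ?F → skip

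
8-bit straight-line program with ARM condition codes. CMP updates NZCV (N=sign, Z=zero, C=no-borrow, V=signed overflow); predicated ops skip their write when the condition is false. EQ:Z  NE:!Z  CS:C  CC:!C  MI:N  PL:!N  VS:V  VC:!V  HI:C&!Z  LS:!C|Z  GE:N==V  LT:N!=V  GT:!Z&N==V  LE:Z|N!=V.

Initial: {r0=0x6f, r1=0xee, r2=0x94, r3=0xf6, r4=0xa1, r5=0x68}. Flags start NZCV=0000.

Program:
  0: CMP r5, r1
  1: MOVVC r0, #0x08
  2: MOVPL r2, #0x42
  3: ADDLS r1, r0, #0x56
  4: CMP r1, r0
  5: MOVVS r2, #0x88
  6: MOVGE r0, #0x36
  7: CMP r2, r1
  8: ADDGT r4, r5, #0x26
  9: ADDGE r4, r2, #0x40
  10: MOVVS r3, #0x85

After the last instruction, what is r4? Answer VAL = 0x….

[0] flags=0000 → (cmp)
[1] flags=0000 VC?T → r0=0x08
[2] flags=0000 PL?T → r2=0x42
[3] flags=0000 LS?T → r1=0x5e
[4] flags=0010 → (cmp)
[5] flags=0010 VS?F → skip
[6] flags=0010 GE?T → r0=0x36
[7] flags=1000 → (cmp)
[8] flags=1000 GT?F → skip
[9] flags=1000 GE?F → skip
[10] flags=1000 VS?F → skip

VAL = 0xa1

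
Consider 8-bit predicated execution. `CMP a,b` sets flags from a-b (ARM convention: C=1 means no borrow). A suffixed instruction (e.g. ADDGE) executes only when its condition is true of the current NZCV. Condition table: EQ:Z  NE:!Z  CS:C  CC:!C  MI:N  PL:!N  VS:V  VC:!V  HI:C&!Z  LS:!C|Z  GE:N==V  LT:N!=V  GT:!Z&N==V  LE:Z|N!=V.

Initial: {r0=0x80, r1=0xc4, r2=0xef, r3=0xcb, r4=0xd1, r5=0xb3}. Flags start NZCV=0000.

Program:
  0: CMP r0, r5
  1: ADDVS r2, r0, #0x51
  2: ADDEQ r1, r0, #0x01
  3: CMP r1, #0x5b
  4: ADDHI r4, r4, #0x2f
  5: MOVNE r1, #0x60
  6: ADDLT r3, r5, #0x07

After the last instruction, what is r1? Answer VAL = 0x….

VAL = 0x60

0: ✓ CMP  NZCV=1000
1: · ADDVS
2: · ADDEQ
3: ✓ CMP  NZCV=0011
4: ✓ ADDHI  r4←0x00
5: ✓ MOVNE  r1←0x60
6: ✓ ADDLT  r3←0xba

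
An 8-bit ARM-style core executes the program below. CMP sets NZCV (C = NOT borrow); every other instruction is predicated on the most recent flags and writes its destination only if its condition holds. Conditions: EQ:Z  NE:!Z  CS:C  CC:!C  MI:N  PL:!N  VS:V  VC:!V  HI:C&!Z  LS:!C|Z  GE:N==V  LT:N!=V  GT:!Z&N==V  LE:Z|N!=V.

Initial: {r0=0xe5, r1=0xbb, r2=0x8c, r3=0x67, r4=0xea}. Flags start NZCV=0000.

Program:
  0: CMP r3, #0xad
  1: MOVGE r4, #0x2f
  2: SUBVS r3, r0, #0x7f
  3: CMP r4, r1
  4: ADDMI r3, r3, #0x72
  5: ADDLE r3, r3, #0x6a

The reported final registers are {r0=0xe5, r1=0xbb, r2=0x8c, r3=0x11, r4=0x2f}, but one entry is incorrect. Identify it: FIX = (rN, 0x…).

0: ✓ CMP  NZCV=1001
1: ✓ MOVGE  r4←0x2f
2: ✓ SUBVS  r3←0x66
3: ✓ CMP  NZCV=0000
4: · ADDMI
5: · ADDLE

FIX = (r3, 0x66)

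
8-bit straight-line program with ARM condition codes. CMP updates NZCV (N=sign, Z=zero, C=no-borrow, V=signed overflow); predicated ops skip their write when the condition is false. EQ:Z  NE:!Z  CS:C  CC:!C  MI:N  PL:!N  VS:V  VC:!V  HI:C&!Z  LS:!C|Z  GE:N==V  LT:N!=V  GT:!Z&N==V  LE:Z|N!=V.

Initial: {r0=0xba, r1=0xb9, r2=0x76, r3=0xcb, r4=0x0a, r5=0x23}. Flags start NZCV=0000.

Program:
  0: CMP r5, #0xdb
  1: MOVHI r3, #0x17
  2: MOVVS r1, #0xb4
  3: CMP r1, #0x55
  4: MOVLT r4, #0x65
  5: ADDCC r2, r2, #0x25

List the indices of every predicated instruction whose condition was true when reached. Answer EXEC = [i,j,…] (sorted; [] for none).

EXEC = [4]

0: ✓ CMP  NZCV=0000
1: · MOVHI
2: · MOVVS
3: ✓ CMP  NZCV=0011
4: ✓ MOVLT  r4←0x65
5: · ADDCC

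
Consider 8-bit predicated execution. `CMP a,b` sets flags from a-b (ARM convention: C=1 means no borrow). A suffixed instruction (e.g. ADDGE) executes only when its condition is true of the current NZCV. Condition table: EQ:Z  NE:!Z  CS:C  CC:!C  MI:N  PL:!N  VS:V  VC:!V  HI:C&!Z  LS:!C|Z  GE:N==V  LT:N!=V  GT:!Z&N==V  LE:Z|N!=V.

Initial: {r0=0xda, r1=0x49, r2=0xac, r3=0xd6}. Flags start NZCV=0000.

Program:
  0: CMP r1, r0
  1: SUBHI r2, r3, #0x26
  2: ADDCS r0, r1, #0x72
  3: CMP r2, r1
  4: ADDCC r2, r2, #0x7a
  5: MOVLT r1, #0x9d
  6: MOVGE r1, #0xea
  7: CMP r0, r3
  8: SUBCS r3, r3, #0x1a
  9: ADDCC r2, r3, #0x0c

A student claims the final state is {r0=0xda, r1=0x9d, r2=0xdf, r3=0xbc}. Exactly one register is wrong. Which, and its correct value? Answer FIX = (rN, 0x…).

FIX = (r2, 0xac)

[0] flags=0000 → (cmp)
[1] flags=0000 HI?F → skip
[2] flags=0000 CS?F → skip
[3] flags=0011 → (cmp)
[4] flags=0011 CC?F → skip
[5] flags=0011 LT?T → r1=0x9d
[6] flags=0011 GE?F → skip
[7] flags=0010 → (cmp)
[8] flags=0010 CS?T → r3=0xbc
[9] flags=0010 CC?F → skip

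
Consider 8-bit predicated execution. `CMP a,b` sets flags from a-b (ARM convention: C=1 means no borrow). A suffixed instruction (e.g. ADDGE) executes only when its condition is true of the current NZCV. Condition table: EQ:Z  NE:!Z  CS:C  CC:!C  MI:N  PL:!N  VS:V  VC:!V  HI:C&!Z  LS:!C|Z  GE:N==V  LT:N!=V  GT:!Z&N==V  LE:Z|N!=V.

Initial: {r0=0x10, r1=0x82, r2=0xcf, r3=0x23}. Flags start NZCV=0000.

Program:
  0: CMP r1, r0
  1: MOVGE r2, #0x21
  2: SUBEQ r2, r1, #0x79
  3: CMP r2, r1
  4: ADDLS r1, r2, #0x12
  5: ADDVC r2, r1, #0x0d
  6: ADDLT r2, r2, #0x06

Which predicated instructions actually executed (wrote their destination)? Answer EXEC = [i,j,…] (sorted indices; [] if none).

0: ✓ CMP  NZCV=0011
1: · MOVGE
2: · SUBEQ
3: ✓ CMP  NZCV=0010
4: · ADDLS
5: ✓ ADDVC  r2←0x8f
6: · ADDLT

EXEC = [5]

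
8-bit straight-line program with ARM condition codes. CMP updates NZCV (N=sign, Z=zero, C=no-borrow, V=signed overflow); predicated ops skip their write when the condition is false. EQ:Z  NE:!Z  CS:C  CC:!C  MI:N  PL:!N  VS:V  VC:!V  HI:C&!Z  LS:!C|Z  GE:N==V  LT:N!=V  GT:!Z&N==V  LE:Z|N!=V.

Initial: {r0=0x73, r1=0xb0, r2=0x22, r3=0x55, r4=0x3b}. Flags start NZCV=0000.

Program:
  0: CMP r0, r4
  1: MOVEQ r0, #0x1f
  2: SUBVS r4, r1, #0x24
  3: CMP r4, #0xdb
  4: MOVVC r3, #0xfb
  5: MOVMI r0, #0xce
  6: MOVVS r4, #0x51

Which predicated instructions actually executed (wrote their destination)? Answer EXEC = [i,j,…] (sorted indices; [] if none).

[0] flags=0010 → (cmp)
[1] flags=0010 EQ?F → skip
[2] flags=0010 VS?F → skip
[3] flags=0000 → (cmp)
[4] flags=0000 VC?T → r3=0xfb
[5] flags=0000 MI?F → skip
[6] flags=0000 VS?F → skip

EXEC = [4]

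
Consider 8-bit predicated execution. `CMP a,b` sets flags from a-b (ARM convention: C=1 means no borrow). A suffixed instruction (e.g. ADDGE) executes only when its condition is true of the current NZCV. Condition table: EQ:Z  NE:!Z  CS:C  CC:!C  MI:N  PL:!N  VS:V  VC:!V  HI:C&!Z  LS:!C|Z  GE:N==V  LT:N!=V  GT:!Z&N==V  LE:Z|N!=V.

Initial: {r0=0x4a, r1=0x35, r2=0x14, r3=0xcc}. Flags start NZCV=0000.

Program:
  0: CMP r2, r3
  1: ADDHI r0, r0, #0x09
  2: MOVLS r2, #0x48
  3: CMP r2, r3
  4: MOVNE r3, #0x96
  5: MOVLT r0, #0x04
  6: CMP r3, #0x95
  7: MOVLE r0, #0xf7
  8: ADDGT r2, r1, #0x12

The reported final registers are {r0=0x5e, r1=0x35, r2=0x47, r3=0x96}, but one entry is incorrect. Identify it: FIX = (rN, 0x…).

FIX = (r0, 0x4a)

0: ✓ CMP  NZCV=0000
1: · ADDHI
2: ✓ MOVLS  r2←0x48
3: ✓ CMP  NZCV=0000
4: ✓ MOVNE  r3←0x96
5: · MOVLT
6: ✓ CMP  NZCV=0010
7: · MOVLE
8: ✓ ADDGT  r2←0x47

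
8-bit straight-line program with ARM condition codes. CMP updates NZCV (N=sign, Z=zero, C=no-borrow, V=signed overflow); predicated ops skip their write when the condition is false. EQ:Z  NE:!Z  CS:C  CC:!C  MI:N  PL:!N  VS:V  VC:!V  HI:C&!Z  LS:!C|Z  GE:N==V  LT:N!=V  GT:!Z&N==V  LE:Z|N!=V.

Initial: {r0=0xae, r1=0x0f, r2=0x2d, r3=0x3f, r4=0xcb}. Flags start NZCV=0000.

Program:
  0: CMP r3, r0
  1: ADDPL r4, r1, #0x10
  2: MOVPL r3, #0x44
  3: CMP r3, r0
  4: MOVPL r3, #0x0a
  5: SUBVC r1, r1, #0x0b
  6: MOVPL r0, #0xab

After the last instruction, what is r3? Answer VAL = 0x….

[0] flags=1001 → (cmp)
[1] flags=1001 PL?F → skip
[2] flags=1001 PL?F → skip
[3] flags=1001 → (cmp)
[4] flags=1001 PL?F → skip
[5] flags=1001 VC?F → skip
[6] flags=1001 PL?F → skip

VAL = 0x3f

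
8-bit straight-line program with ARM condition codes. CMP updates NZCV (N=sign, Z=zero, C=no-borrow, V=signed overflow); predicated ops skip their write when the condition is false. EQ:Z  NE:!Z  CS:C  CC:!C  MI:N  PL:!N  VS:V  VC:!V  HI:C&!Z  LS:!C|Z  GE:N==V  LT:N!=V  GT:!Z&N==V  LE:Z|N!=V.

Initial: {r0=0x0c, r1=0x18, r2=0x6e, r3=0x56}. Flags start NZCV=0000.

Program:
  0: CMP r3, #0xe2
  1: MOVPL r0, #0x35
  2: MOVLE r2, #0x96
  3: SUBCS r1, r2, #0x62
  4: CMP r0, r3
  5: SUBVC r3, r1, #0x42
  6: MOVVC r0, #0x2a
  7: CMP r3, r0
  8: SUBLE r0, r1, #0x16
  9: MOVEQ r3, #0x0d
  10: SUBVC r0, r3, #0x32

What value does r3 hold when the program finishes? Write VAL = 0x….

[0] flags=0000 → (cmp)
[1] flags=0000 PL?T → r0=0x35
[2] flags=0000 LE?F → skip
[3] flags=0000 CS?F → skip
[4] flags=1000 → (cmp)
[5] flags=1000 VC?T → r3=0xd6
[6] flags=1000 VC?T → r0=0x2a
[7] flags=1010 → (cmp)
[8] flags=1010 LE?T → r0=0x02
[9] flags=1010 EQ?F → skip
[10] flags=1010 VC?T → r0=0xa4

VAL = 0xd6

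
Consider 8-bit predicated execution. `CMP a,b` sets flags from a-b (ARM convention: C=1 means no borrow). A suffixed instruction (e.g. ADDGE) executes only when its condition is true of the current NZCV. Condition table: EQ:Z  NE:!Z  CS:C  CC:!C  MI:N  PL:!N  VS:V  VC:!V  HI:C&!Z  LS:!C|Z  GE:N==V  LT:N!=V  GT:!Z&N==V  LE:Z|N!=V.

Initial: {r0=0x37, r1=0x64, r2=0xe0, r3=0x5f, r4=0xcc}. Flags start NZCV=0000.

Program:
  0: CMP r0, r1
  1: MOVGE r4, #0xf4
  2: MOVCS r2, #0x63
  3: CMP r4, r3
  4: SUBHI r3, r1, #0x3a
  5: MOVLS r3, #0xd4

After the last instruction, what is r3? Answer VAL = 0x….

VAL = 0x2a

[0] flags=1000 → (cmp)
[1] flags=1000 GE?F → skip
[2] flags=1000 CS?F → skip
[3] flags=0011 → (cmp)
[4] flags=0011 HI?T → r3=0x2a
[5] flags=0011 LS?F → skip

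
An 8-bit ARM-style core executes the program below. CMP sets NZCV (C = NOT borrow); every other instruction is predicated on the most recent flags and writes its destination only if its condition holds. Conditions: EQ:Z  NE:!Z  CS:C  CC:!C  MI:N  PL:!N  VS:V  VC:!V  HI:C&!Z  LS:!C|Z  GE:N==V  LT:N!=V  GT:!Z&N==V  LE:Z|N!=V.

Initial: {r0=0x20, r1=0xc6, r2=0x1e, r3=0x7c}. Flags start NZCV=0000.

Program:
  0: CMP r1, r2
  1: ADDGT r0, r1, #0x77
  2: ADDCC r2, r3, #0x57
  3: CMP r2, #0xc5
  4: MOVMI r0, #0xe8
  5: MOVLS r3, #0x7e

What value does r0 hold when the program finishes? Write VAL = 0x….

0: ✓ CMP  NZCV=1010
1: · ADDGT
2: · ADDCC
3: ✓ CMP  NZCV=0000
4: · MOVMI
5: ✓ MOVLS  r3←0x7e

VAL = 0x20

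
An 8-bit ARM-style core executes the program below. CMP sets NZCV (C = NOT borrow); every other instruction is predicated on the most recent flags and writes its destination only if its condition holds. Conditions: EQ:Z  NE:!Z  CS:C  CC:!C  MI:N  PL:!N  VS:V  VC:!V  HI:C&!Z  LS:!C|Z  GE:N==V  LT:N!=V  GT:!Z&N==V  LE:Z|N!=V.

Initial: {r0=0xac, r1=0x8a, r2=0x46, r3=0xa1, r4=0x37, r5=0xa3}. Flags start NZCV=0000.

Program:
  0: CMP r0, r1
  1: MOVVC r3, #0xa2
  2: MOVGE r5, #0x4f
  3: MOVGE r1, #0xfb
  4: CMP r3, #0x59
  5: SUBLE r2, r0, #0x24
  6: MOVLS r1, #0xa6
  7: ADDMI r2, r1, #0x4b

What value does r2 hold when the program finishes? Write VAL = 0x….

VAL = 0x88

[0] flags=0010 → (cmp)
[1] flags=0010 VC?T → r3=0xa2
[2] flags=0010 GE?T → r5=0x4f
[3] flags=0010 GE?T → r1=0xfb
[4] flags=0011 → (cmp)
[5] flags=0011 LE?T → r2=0x88
[6] flags=0011 LS?F → skip
[7] flags=0011 MI?F → skip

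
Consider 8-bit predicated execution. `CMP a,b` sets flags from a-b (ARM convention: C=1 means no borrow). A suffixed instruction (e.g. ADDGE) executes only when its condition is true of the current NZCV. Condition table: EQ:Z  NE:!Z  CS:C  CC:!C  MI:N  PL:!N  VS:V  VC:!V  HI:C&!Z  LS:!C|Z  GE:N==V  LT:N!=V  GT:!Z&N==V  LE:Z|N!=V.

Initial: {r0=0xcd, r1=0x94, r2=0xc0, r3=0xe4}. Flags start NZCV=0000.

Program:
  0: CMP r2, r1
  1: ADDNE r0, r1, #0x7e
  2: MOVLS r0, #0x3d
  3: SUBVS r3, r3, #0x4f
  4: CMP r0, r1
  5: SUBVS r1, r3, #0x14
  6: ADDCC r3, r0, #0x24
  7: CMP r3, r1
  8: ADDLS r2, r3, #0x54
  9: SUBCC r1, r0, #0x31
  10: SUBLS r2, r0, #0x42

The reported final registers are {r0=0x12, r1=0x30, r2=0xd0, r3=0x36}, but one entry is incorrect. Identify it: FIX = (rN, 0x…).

0: ✓ CMP  NZCV=0010
1: ✓ ADDNE  r0←0x12
2: · MOVLS
3: · SUBVS
4: ✓ CMP  NZCV=0000
5: · SUBVS
6: ✓ ADDCC  r3←0x36
7: ✓ CMP  NZCV=1001
8: ✓ ADDLS  r2←0x8a
9: ✓ SUBCC  r1←0xe1
10: ✓ SUBLS  r2←0xd0

FIX = (r1, 0xe1)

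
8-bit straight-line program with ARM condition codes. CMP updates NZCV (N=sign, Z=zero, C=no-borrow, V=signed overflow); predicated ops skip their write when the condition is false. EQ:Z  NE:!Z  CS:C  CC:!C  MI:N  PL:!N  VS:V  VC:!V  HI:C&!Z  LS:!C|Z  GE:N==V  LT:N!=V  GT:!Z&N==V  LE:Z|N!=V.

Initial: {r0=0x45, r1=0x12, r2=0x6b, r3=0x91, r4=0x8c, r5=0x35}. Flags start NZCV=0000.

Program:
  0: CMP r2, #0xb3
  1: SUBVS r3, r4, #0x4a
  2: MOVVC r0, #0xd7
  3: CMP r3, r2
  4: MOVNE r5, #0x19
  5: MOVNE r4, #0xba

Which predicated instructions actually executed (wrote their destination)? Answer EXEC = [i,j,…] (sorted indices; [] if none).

0: ✓ CMP  NZCV=1001
1: ✓ SUBVS  r3←0x42
2: · MOVVC
3: ✓ CMP  NZCV=1000
4: ✓ MOVNE  r5←0x19
5: ✓ MOVNE  r4←0xba

EXEC = [1,4,5]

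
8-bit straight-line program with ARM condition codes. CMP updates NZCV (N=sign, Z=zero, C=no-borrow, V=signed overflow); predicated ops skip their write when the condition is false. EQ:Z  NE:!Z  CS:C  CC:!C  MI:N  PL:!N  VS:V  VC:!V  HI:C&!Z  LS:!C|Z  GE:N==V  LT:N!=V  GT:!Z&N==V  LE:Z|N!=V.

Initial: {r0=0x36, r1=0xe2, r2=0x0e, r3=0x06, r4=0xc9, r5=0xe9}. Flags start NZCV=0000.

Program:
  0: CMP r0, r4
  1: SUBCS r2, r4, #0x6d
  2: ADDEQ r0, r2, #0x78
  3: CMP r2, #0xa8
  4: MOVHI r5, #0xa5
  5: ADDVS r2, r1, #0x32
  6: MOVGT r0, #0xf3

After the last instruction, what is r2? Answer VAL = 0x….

0: ✓ CMP  NZCV=0000
1: · SUBCS
2: · ADDEQ
3: ✓ CMP  NZCV=0000
4: · MOVHI
5: · ADDVS
6: ✓ MOVGT  r0←0xf3

VAL = 0x0e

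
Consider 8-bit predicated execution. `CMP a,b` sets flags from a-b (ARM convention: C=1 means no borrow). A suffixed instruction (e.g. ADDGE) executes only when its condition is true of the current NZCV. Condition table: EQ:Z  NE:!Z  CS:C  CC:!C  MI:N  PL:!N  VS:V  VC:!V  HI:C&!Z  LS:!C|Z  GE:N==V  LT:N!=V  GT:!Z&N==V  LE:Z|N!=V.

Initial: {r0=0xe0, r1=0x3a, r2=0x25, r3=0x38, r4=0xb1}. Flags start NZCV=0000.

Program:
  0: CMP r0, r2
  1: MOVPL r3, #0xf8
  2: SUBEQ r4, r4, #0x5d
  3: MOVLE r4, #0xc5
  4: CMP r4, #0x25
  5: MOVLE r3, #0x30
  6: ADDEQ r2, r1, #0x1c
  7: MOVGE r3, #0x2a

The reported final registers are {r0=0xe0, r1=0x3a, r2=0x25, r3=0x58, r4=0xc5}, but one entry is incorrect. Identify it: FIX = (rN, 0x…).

FIX = (r3, 0x30)

0: ✓ CMP  NZCV=1010
1: · MOVPL
2: · SUBEQ
3: ✓ MOVLE  r4←0xc5
4: ✓ CMP  NZCV=1010
5: ✓ MOVLE  r3←0x30
6: · ADDEQ
7: · MOVGE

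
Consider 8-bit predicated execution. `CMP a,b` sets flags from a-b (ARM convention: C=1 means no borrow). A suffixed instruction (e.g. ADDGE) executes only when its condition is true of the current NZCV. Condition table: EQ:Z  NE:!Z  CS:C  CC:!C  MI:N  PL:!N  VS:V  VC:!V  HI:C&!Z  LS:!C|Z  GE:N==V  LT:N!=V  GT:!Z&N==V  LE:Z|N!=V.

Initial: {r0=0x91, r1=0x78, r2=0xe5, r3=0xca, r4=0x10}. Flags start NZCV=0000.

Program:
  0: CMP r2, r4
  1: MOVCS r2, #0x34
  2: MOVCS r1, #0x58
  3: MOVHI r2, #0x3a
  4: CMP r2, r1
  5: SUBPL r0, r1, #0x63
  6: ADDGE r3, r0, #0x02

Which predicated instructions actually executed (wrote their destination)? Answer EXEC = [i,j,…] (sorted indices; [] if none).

EXEC = [1,2,3]

0: ✓ CMP  NZCV=1010
1: ✓ MOVCS  r2←0x34
2: ✓ MOVCS  r1←0x58
3: ✓ MOVHI  r2←0x3a
4: ✓ CMP  NZCV=1000
5: · SUBPL
6: · ADDGE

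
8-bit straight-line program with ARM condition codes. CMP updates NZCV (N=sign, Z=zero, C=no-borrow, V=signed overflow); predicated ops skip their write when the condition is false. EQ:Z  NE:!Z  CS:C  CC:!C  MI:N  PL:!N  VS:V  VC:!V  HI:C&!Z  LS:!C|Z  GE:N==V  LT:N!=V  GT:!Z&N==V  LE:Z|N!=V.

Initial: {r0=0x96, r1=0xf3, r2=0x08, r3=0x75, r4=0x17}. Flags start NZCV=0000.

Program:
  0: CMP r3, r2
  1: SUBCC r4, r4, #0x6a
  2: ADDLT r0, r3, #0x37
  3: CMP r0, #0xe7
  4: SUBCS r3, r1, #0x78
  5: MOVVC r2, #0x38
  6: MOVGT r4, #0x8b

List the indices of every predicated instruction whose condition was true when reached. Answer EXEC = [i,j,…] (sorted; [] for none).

0: ✓ CMP  NZCV=0010
1: · SUBCC
2: · ADDLT
3: ✓ CMP  NZCV=1000
4: · SUBCS
5: ✓ MOVVC  r2←0x38
6: · MOVGT

EXEC = [5]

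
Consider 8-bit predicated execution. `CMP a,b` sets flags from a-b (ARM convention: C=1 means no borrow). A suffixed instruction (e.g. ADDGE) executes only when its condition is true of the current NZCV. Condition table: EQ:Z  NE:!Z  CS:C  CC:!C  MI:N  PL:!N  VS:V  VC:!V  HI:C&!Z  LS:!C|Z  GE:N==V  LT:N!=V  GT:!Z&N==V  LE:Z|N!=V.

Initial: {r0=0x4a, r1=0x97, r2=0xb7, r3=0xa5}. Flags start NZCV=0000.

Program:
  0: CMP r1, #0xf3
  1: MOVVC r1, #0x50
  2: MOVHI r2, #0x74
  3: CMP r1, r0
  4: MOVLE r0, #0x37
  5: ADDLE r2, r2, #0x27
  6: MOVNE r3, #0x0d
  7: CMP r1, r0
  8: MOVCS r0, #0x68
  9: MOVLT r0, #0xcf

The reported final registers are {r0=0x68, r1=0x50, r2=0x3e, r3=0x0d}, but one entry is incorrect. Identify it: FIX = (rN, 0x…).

FIX = (r2, 0xb7)

0: ✓ CMP  NZCV=1000
1: ✓ MOVVC  r1←0x50
2: · MOVHI
3: ✓ CMP  NZCV=0010
4: · MOVLE
5: · ADDLE
6: ✓ MOVNE  r3←0x0d
7: ✓ CMP  NZCV=0010
8: ✓ MOVCS  r0←0x68
9: · MOVLT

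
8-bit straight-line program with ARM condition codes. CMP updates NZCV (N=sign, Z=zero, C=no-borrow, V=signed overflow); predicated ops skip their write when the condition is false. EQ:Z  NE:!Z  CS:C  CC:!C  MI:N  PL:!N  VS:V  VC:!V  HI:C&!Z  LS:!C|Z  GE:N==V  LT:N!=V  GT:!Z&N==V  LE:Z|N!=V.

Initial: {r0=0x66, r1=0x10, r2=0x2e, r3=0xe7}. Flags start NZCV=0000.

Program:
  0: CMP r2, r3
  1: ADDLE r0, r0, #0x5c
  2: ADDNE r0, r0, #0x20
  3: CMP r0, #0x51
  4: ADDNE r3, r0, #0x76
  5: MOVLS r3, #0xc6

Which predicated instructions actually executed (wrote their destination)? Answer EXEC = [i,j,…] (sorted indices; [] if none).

[0] flags=0000 → (cmp)
[1] flags=0000 LE?F → skip
[2] flags=0000 NE?T → r0=0x86
[3] flags=0011 → (cmp)
[4] flags=0011 NE?T → r3=0xfc
[5] flags=0011 LS?F → skip

EXEC = [2,4]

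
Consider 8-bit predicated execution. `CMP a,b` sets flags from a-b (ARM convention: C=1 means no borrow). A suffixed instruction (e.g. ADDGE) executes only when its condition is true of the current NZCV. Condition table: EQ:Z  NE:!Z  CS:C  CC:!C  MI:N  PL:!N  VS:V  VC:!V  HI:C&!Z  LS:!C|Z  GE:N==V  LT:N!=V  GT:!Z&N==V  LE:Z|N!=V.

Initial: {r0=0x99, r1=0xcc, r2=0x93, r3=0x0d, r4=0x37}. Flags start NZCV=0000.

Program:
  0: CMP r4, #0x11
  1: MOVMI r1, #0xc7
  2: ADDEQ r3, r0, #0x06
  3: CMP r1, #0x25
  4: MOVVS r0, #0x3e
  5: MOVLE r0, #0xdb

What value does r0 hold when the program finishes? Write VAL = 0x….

0: ✓ CMP  NZCV=0010
1: · MOVMI
2: · ADDEQ
3: ✓ CMP  NZCV=1010
4: · MOVVS
5: ✓ MOVLE  r0←0xdb

VAL = 0xdb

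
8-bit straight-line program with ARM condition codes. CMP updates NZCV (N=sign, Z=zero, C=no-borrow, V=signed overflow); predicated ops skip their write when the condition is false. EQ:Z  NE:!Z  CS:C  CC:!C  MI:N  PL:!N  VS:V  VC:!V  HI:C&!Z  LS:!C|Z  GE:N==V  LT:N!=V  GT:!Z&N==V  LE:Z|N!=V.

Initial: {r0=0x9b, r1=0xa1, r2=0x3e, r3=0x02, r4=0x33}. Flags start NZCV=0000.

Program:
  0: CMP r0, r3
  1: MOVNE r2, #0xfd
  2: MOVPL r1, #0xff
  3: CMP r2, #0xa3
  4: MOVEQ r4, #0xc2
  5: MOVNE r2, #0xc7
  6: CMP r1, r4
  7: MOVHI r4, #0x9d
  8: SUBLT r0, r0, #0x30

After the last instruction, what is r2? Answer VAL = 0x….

VAL = 0xc7

[0] flags=1010 → (cmp)
[1] flags=1010 NE?T → r2=0xfd
[2] flags=1010 PL?F → skip
[3] flags=0010 → (cmp)
[4] flags=0010 EQ?F → skip
[5] flags=0010 NE?T → r2=0xc7
[6] flags=0011 → (cmp)
[7] flags=0011 HI?T → r4=0x9d
[8] flags=0011 LT?T → r0=0x6b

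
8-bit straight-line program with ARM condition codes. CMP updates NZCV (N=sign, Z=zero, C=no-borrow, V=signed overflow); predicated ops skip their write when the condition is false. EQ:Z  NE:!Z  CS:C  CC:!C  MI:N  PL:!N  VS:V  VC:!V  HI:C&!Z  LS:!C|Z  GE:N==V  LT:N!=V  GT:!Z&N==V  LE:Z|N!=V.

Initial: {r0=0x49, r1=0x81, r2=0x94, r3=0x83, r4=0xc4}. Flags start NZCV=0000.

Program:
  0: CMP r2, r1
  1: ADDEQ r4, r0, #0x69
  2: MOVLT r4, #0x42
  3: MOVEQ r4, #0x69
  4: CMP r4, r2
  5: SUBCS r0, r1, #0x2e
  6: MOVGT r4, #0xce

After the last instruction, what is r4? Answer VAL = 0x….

0: ✓ CMP  NZCV=0010
1: · ADDEQ
2: · MOVLT
3: · MOVEQ
4: ✓ CMP  NZCV=0010
5: ✓ SUBCS  r0←0x53
6: ✓ MOVGT  r4←0xce

VAL = 0xce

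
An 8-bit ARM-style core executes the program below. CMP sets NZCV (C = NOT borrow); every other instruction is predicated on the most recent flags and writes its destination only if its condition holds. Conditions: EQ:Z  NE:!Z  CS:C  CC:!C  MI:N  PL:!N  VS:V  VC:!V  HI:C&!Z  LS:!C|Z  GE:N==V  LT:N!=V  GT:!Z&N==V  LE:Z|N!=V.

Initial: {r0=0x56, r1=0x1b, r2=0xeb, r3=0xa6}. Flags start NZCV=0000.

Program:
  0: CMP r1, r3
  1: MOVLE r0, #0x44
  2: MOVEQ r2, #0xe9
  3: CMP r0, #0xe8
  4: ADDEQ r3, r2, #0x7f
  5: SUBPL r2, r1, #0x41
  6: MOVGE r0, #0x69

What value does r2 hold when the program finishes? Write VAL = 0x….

0: ✓ CMP  NZCV=0000
1: · MOVLE
2: · MOVEQ
3: ✓ CMP  NZCV=0000
4: · ADDEQ
5: ✓ SUBPL  r2←0xda
6: ✓ MOVGE  r0←0x69

VAL = 0xda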